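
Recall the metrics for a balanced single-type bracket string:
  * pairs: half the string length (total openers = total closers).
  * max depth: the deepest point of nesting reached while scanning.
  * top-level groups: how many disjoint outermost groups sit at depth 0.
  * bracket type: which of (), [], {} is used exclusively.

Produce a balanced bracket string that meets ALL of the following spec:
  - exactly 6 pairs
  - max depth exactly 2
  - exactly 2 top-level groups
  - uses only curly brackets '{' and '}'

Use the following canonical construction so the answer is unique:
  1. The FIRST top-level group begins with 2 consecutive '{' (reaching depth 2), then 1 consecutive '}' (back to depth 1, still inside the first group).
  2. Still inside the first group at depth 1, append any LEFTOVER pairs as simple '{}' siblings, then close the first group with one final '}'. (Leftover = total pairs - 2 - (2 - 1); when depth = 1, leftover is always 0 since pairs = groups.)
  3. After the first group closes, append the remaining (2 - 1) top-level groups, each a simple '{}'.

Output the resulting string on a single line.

Spec: pairs=6 depth=2 groups=2
Leftover pairs = 6 - 2 - (2-1) = 3
First group: deep chain of depth 2 + 3 sibling pairs
Remaining 1 groups: simple '{}' each

Answer: {{}{}{}{}}{}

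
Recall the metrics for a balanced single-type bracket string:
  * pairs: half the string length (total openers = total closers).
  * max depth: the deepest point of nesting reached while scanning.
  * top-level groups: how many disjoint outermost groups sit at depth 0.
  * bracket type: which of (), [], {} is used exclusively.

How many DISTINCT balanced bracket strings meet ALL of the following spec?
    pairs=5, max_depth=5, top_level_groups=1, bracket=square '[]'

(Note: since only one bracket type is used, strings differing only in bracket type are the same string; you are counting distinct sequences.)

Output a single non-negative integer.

Spec: pairs=5 depth=5 groups=1
Count(depth <= 5) = 14
Count(depth <= 4) = 13
Count(depth == 5) = 14 - 13 = 1

Answer: 1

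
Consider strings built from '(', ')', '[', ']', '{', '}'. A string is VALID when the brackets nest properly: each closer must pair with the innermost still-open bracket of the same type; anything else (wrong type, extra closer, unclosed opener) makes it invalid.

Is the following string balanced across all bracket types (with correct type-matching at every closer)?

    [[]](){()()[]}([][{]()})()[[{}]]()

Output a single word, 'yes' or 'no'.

Answer: no

Derivation:
pos 0: push '['; stack = [
pos 1: push '['; stack = [[
pos 2: ']' matches '['; pop; stack = [
pos 3: ']' matches '['; pop; stack = (empty)
pos 4: push '('; stack = (
pos 5: ')' matches '('; pop; stack = (empty)
pos 6: push '{'; stack = {
pos 7: push '('; stack = {(
pos 8: ')' matches '('; pop; stack = {
pos 9: push '('; stack = {(
pos 10: ')' matches '('; pop; stack = {
pos 11: push '['; stack = {[
pos 12: ']' matches '['; pop; stack = {
pos 13: '}' matches '{'; pop; stack = (empty)
pos 14: push '('; stack = (
pos 15: push '['; stack = ([
pos 16: ']' matches '['; pop; stack = (
pos 17: push '['; stack = ([
pos 18: push '{'; stack = ([{
pos 19: saw closer ']' but top of stack is '{' (expected '}') → INVALID
Verdict: type mismatch at position 19: ']' closes '{' → no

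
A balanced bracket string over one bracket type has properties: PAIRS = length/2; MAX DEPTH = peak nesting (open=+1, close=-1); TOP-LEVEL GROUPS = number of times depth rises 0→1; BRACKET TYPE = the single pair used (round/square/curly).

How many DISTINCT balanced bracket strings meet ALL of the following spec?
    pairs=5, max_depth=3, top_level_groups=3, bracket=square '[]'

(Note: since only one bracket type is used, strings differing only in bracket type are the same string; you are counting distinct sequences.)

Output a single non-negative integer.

Spec: pairs=5 depth=3 groups=3
Count(depth <= 3) = 9
Count(depth <= 2) = 6
Count(depth == 3) = 9 - 6 = 3

Answer: 3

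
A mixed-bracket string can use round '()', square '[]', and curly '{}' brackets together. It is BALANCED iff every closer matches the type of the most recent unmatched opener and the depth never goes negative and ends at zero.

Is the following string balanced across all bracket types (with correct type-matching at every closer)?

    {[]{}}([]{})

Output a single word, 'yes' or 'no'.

pos 0: push '{'; stack = {
pos 1: push '['; stack = {[
pos 2: ']' matches '['; pop; stack = {
pos 3: push '{'; stack = {{
pos 4: '}' matches '{'; pop; stack = {
pos 5: '}' matches '{'; pop; stack = (empty)
pos 6: push '('; stack = (
pos 7: push '['; stack = ([
pos 8: ']' matches '['; pop; stack = (
pos 9: push '{'; stack = ({
pos 10: '}' matches '{'; pop; stack = (
pos 11: ')' matches '('; pop; stack = (empty)
end: stack empty → VALID
Verdict: properly nested → yes

Answer: yes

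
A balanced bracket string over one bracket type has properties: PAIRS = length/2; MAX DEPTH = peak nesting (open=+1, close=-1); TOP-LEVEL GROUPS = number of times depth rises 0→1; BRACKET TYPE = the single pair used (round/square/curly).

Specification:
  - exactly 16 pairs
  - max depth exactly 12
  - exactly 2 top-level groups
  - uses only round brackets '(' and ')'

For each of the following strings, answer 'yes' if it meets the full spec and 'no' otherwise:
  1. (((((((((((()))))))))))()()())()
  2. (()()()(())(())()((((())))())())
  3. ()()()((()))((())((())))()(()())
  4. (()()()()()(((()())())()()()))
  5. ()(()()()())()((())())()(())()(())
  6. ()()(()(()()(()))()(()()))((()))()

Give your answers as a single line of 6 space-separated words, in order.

Answer: yes no no no no no

Derivation:
String 1 '(((((((((((()))))))))))()()())()': depth seq [1 2 3 4 5 6 7 8 9 10 11 12 11 10 9 8 7 6 5 4 3 2 1 2 1 2 1 2 1 0 1 0]
  -> pairs=16 depth=12 groups=2 -> yes
String 2 '(()()()(())(())()((((())))())())': depth seq [1 2 1 2 1 2 1 2 3 2 1 2 3 2 1 2 1 2 3 4 5 6 5 4 3 2 3 2 1 2 1 0]
  -> pairs=16 depth=6 groups=1 -> no
String 3 '()()()((()))((())((())))()(()())': depth seq [1 0 1 0 1 0 1 2 3 2 1 0 1 2 3 2 1 2 3 4 3 2 1 0 1 0 1 2 1 2 1 0]
  -> pairs=16 depth=4 groups=7 -> no
String 4 '(()()()()()(((()())())()()()))': depth seq [1 2 1 2 1 2 1 2 1 2 1 2 3 4 5 4 5 4 3 4 3 2 3 2 3 2 3 2 1 0]
  -> pairs=15 depth=5 groups=1 -> no
String 5 '()(()()()())()((())())()(())()(())': depth seq [1 0 1 2 1 2 1 2 1 2 1 0 1 0 1 2 3 2 1 2 1 0 1 0 1 2 1 0 1 0 1 2 1 0]
  -> pairs=17 depth=3 groups=8 -> no
String 6 '()()(()(()()(()))()(()()))((()))()': depth seq [1 0 1 0 1 2 1 2 3 2 3 2 3 4 3 2 1 2 1 2 3 2 3 2 1 0 1 2 3 2 1 0 1 0]
  -> pairs=17 depth=4 groups=5 -> no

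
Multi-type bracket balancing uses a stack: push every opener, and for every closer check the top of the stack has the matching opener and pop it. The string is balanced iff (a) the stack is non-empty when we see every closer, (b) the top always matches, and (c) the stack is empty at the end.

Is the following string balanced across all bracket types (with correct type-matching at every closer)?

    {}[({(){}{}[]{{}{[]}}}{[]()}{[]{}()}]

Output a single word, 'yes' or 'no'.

pos 0: push '{'; stack = {
pos 1: '}' matches '{'; pop; stack = (empty)
pos 2: push '['; stack = [
pos 3: push '('; stack = [(
pos 4: push '{'; stack = [({
pos 5: push '('; stack = [({(
pos 6: ')' matches '('; pop; stack = [({
pos 7: push '{'; stack = [({{
pos 8: '}' matches '{'; pop; stack = [({
pos 9: push '{'; stack = [({{
pos 10: '}' matches '{'; pop; stack = [({
pos 11: push '['; stack = [({[
pos 12: ']' matches '['; pop; stack = [({
pos 13: push '{'; stack = [({{
pos 14: push '{'; stack = [({{{
pos 15: '}' matches '{'; pop; stack = [({{
pos 16: push '{'; stack = [({{{
pos 17: push '['; stack = [({{{[
pos 18: ']' matches '['; pop; stack = [({{{
pos 19: '}' matches '{'; pop; stack = [({{
pos 20: '}' matches '{'; pop; stack = [({
pos 21: '}' matches '{'; pop; stack = [(
pos 22: push '{'; stack = [({
pos 23: push '['; stack = [({[
pos 24: ']' matches '['; pop; stack = [({
pos 25: push '('; stack = [({(
pos 26: ')' matches '('; pop; stack = [({
pos 27: '}' matches '{'; pop; stack = [(
pos 28: push '{'; stack = [({
pos 29: push '['; stack = [({[
pos 30: ']' matches '['; pop; stack = [({
pos 31: push '{'; stack = [({{
pos 32: '}' matches '{'; pop; stack = [({
pos 33: push '('; stack = [({(
pos 34: ')' matches '('; pop; stack = [({
pos 35: '}' matches '{'; pop; stack = [(
pos 36: saw closer ']' but top of stack is '(' (expected ')') → INVALID
Verdict: type mismatch at position 36: ']' closes '(' → no

Answer: no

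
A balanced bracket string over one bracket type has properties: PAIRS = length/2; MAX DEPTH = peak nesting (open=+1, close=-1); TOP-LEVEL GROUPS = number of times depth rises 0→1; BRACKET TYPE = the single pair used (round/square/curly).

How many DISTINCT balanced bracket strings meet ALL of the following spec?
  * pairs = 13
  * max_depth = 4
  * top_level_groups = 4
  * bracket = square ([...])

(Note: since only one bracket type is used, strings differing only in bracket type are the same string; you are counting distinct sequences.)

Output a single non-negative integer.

Spec: pairs=13 depth=4 groups=4
Count(depth <= 4) = 51708
Count(depth <= 3) = 16128
Count(depth == 4) = 51708 - 16128 = 35580

Answer: 35580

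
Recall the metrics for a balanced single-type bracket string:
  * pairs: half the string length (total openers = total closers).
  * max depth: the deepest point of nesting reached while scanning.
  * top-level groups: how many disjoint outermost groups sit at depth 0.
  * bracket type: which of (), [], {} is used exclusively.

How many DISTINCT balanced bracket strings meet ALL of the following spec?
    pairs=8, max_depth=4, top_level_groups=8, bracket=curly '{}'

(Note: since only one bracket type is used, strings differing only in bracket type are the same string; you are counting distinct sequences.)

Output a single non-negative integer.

Spec: pairs=8 depth=4 groups=8
Count(depth <= 4) = 1
Count(depth <= 3) = 1
Count(depth == 4) = 1 - 1 = 0

Answer: 0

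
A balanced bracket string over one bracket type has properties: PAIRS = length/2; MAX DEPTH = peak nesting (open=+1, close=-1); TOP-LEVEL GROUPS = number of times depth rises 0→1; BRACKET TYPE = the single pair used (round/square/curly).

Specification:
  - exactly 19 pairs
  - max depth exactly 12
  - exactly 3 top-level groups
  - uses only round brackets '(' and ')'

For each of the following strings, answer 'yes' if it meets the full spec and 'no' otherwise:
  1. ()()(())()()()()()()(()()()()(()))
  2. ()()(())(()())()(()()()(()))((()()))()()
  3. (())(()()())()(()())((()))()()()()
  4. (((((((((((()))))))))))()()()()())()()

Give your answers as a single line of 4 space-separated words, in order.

String 1 '()()(())()()()()()()(()()()()(()))': depth seq [1 0 1 0 1 2 1 0 1 0 1 0 1 0 1 0 1 0 1 0 1 2 1 2 1 2 1 2 1 2 3 2 1 0]
  -> pairs=17 depth=3 groups=10 -> no
String 2 '()()(())(()())()(()()()(()))((()()))()()': depth seq [1 0 1 0 1 2 1 0 1 2 1 2 1 0 1 0 1 2 1 2 1 2 1 2 3 2 1 0 1 2 3 2 3 2 1 0 1 0 1 0]
  -> pairs=20 depth=3 groups=9 -> no
String 3 '(())(()()())()(()())((()))()()()()': depth seq [1 2 1 0 1 2 1 2 1 2 1 0 1 0 1 2 1 2 1 0 1 2 3 2 1 0 1 0 1 0 1 0 1 0]
  -> pairs=17 depth=3 groups=9 -> no
String 4 '(((((((((((()))))))))))()()()()())()()': depth seq [1 2 3 4 5 6 7 8 9 10 11 12 11 10 9 8 7 6 5 4 3 2 1 2 1 2 1 2 1 2 1 2 1 0 1 0 1 0]
  -> pairs=19 depth=12 groups=3 -> yes

Answer: no no no yes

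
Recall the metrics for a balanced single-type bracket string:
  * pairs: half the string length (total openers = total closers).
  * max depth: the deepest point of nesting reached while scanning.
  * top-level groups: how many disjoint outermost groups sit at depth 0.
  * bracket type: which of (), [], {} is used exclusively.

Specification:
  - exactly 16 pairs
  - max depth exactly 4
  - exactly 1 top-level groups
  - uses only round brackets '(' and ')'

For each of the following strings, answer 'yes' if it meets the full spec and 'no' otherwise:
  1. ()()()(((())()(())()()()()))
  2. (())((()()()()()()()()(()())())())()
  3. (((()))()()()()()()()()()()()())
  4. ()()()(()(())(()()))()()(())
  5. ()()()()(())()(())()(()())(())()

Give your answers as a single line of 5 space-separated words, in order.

String 1 '()()()(((())()(())()()()()))': depth seq [1 0 1 0 1 0 1 2 3 4 3 2 3 2 3 4 3 2 3 2 3 2 3 2 3 2 1 0]
  -> pairs=14 depth=4 groups=4 -> no
String 2 '(())((()()()()()()()()(()())())())()': depth seq [1 2 1 0 1 2 3 2 3 2 3 2 3 2 3 2 3 2 3 2 3 2 3 4 3 4 3 2 3 2 1 2 1 0 1 0]
  -> pairs=18 depth=4 groups=3 -> no
String 3 '(((()))()()()()()()()()()()()())': depth seq [1 2 3 4 3 2 1 2 1 2 1 2 1 2 1 2 1 2 1 2 1 2 1 2 1 2 1 2 1 2 1 0]
  -> pairs=16 depth=4 groups=1 -> yes
String 4 '()()()(()(())(()()))()()(())': depth seq [1 0 1 0 1 0 1 2 1 2 3 2 1 2 3 2 3 2 1 0 1 0 1 0 1 2 1 0]
  -> pairs=14 depth=3 groups=7 -> no
String 5 '()()()()(())()(())()(()())(())()': depth seq [1 0 1 0 1 0 1 0 1 2 1 0 1 0 1 2 1 0 1 0 1 2 1 2 1 0 1 2 1 0 1 0]
  -> pairs=16 depth=2 groups=11 -> no

Answer: no no yes no no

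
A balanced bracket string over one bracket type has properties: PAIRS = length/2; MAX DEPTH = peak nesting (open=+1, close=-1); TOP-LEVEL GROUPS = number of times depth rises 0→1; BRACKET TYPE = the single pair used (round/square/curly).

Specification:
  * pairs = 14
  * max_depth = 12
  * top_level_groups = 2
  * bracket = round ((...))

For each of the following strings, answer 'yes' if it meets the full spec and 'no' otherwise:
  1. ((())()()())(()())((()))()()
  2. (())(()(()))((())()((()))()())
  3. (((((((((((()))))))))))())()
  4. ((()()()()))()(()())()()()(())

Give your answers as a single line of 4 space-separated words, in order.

Answer: no no yes no

Derivation:
String 1 '((())()()())(()())((()))()()': depth seq [1 2 3 2 1 2 1 2 1 2 1 0 1 2 1 2 1 0 1 2 3 2 1 0 1 0 1 0]
  -> pairs=14 depth=3 groups=5 -> no
String 2 '(())(()(()))((())()((()))()())': depth seq [1 2 1 0 1 2 1 2 3 2 1 0 1 2 3 2 1 2 1 2 3 4 3 2 1 2 1 2 1 0]
  -> pairs=15 depth=4 groups=3 -> no
String 3 '(((((((((((()))))))))))())()': depth seq [1 2 3 4 5 6 7 8 9 10 11 12 11 10 9 8 7 6 5 4 3 2 1 2 1 0 1 0]
  -> pairs=14 depth=12 groups=2 -> yes
String 4 '((()()()()))()(()())()()()(())': depth seq [1 2 3 2 3 2 3 2 3 2 1 0 1 0 1 2 1 2 1 0 1 0 1 0 1 0 1 2 1 0]
  -> pairs=15 depth=3 groups=7 -> no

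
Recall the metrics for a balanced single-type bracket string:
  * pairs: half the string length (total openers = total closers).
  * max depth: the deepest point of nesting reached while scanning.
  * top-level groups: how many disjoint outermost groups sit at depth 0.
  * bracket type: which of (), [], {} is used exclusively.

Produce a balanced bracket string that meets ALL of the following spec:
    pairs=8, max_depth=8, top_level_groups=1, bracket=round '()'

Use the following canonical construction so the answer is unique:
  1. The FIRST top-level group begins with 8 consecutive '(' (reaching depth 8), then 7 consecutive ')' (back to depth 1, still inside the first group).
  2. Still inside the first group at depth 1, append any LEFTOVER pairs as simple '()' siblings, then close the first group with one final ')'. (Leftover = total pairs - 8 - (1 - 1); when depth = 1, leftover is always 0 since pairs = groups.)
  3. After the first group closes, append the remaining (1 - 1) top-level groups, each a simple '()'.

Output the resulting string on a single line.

Spec: pairs=8 depth=8 groups=1
Leftover pairs = 8 - 8 - (1-1) = 0
First group: deep chain of depth 8 + 0 sibling pairs
Remaining 0 groups: simple '()' each

Answer: (((((((())))))))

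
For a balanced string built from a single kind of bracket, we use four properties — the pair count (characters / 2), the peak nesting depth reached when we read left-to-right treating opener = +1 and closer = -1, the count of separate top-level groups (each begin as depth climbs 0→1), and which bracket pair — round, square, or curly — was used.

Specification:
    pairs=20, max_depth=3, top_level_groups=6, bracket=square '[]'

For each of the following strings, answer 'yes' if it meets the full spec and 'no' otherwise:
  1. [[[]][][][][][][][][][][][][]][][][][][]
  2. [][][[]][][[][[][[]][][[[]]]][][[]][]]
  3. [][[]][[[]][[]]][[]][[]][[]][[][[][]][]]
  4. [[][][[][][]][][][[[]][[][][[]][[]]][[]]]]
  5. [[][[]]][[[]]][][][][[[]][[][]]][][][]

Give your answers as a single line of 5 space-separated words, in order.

Answer: yes no no no no

Derivation:
String 1 '[[[]][][][][][][][][][][][][]][][][][][]': depth seq [1 2 3 2 1 2 1 2 1 2 1 2 1 2 1 2 1 2 1 2 1 2 1 2 1 2 1 2 1 0 1 0 1 0 1 0 1 0 1 0]
  -> pairs=20 depth=3 groups=6 -> yes
String 2 '[][][[]][][[][[][[]][][[[]]]][][[]][]]': depth seq [1 0 1 0 1 2 1 0 1 0 1 2 1 2 3 2 3 4 3 2 3 2 3 4 5 4 3 2 1 2 1 2 3 2 1 2 1 0]
  -> pairs=19 depth=5 groups=5 -> no
String 3 '[][[]][[[]][[]]][[]][[]][[]][[][[][]][]]': depth seq [1 0 1 2 1 0 1 2 3 2 1 2 3 2 1 0 1 2 1 0 1 2 1 0 1 2 1 0 1 2 1 2 3 2 3 2 1 2 1 0]
  -> pairs=20 depth=3 groups=7 -> no
String 4 '[[][][[][][]][][][[[]][[][][[]][[]]][[]]]]': depth seq [1 2 1 2 1 2 3 2 3 2 3 2 1 2 1 2 1 2 3 4 3 2 3 4 3 4 3 4 5 4 3 4 5 4 3 2 3 4 3 2 1 0]
  -> pairs=21 depth=5 groups=1 -> no
String 5 '[[][[]]][[[]]][][][][[[]][[][]]][][][]': depth seq [1 2 1 2 3 2 1 0 1 2 3 2 1 0 1 0 1 0 1 0 1 2 3 2 1 2 3 2 3 2 1 0 1 0 1 0 1 0]
  -> pairs=19 depth=3 groups=9 -> no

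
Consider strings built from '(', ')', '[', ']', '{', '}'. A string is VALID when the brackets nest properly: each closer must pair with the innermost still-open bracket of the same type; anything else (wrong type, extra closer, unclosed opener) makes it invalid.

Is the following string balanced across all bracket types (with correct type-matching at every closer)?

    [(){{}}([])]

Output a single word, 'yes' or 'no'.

Answer: yes

Derivation:
pos 0: push '['; stack = [
pos 1: push '('; stack = [(
pos 2: ')' matches '('; pop; stack = [
pos 3: push '{'; stack = [{
pos 4: push '{'; stack = [{{
pos 5: '}' matches '{'; pop; stack = [{
pos 6: '}' matches '{'; pop; stack = [
pos 7: push '('; stack = [(
pos 8: push '['; stack = [([
pos 9: ']' matches '['; pop; stack = [(
pos 10: ')' matches '('; pop; stack = [
pos 11: ']' matches '['; pop; stack = (empty)
end: stack empty → VALID
Verdict: properly nested → yes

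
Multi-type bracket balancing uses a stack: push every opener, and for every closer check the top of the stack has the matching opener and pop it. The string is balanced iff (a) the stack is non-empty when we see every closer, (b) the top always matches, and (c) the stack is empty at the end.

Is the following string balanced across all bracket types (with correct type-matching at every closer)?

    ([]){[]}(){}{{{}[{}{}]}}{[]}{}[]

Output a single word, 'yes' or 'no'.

pos 0: push '('; stack = (
pos 1: push '['; stack = ([
pos 2: ']' matches '['; pop; stack = (
pos 3: ')' matches '('; pop; stack = (empty)
pos 4: push '{'; stack = {
pos 5: push '['; stack = {[
pos 6: ']' matches '['; pop; stack = {
pos 7: '}' matches '{'; pop; stack = (empty)
pos 8: push '('; stack = (
pos 9: ')' matches '('; pop; stack = (empty)
pos 10: push '{'; stack = {
pos 11: '}' matches '{'; pop; stack = (empty)
pos 12: push '{'; stack = {
pos 13: push '{'; stack = {{
pos 14: push '{'; stack = {{{
pos 15: '}' matches '{'; pop; stack = {{
pos 16: push '['; stack = {{[
pos 17: push '{'; stack = {{[{
pos 18: '}' matches '{'; pop; stack = {{[
pos 19: push '{'; stack = {{[{
pos 20: '}' matches '{'; pop; stack = {{[
pos 21: ']' matches '['; pop; stack = {{
pos 22: '}' matches '{'; pop; stack = {
pos 23: '}' matches '{'; pop; stack = (empty)
pos 24: push '{'; stack = {
pos 25: push '['; stack = {[
pos 26: ']' matches '['; pop; stack = {
pos 27: '}' matches '{'; pop; stack = (empty)
pos 28: push '{'; stack = {
pos 29: '}' matches '{'; pop; stack = (empty)
pos 30: push '['; stack = [
pos 31: ']' matches '['; pop; stack = (empty)
end: stack empty → VALID
Verdict: properly nested → yes

Answer: yes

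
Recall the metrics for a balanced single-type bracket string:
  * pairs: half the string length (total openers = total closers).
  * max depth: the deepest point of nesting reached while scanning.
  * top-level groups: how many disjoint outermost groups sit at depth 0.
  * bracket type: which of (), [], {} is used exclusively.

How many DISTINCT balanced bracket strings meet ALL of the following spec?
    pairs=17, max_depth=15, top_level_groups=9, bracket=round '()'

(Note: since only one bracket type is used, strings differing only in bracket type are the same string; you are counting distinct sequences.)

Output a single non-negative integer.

Answer: 0

Derivation:
Spec: pairs=17 depth=15 groups=9
Count(depth <= 15) = 389367
Count(depth <= 14) = 389367
Count(depth == 15) = 389367 - 389367 = 0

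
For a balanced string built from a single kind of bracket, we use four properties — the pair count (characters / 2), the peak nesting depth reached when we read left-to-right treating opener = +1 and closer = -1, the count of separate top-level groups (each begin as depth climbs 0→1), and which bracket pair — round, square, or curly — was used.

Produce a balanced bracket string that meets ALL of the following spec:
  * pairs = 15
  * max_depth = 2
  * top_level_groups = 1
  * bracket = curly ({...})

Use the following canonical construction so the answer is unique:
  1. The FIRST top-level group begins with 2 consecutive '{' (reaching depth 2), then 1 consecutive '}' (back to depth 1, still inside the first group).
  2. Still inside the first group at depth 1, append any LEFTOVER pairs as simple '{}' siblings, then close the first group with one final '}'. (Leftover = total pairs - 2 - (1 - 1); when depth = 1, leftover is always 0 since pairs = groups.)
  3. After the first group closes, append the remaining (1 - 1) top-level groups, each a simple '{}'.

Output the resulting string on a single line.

Answer: {{}{}{}{}{}{}{}{}{}{}{}{}{}{}}

Derivation:
Spec: pairs=15 depth=2 groups=1
Leftover pairs = 15 - 2 - (1-1) = 13
First group: deep chain of depth 2 + 13 sibling pairs
Remaining 0 groups: simple '{}' each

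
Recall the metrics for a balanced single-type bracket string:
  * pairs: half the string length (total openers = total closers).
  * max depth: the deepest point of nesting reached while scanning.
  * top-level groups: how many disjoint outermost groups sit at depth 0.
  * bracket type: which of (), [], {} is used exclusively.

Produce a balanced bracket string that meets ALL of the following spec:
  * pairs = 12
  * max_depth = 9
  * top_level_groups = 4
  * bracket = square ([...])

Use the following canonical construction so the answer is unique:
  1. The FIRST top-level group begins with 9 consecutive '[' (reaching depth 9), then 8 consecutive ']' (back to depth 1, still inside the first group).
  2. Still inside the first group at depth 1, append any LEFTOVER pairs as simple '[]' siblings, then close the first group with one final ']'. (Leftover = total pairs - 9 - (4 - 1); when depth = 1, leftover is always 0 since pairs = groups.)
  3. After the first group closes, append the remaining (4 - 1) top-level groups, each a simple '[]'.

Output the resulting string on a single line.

Answer: [[[[[[[[[]]]]]]]]][][][]

Derivation:
Spec: pairs=12 depth=9 groups=4
Leftover pairs = 12 - 9 - (4-1) = 0
First group: deep chain of depth 9 + 0 sibling pairs
Remaining 3 groups: simple '[]' each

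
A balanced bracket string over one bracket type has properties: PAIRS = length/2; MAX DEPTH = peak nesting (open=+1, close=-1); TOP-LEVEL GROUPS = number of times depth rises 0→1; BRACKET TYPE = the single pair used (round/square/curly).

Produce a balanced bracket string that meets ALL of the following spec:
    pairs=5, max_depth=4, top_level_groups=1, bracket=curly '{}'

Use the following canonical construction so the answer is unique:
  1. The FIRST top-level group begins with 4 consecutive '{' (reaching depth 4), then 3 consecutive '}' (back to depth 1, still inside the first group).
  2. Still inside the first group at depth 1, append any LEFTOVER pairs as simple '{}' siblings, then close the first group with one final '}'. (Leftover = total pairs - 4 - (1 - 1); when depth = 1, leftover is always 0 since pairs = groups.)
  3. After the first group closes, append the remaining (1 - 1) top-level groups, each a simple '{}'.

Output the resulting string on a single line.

Spec: pairs=5 depth=4 groups=1
Leftover pairs = 5 - 4 - (1-1) = 1
First group: deep chain of depth 4 + 1 sibling pairs
Remaining 0 groups: simple '{}' each

Answer: {{{{}}}{}}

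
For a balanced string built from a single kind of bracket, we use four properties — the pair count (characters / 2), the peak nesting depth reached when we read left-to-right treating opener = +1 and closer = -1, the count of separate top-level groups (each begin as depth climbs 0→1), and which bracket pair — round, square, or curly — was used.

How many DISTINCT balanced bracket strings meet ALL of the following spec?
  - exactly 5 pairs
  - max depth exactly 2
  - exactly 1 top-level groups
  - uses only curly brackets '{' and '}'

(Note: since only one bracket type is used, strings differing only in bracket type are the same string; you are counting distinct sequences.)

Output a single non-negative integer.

Answer: 1

Derivation:
Spec: pairs=5 depth=2 groups=1
Count(depth <= 2) = 1
Count(depth <= 1) = 0
Count(depth == 2) = 1 - 0 = 1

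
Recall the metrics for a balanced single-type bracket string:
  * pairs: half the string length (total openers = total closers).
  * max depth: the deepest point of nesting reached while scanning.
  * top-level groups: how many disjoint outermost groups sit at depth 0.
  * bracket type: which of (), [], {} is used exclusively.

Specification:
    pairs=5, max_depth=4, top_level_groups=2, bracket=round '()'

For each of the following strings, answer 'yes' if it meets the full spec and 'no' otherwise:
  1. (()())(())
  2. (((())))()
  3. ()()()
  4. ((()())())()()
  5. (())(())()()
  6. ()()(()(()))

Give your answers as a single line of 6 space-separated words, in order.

Answer: no yes no no no no

Derivation:
String 1 '(()())(())': depth seq [1 2 1 2 1 0 1 2 1 0]
  -> pairs=5 depth=2 groups=2 -> no
String 2 '(((())))()': depth seq [1 2 3 4 3 2 1 0 1 0]
  -> pairs=5 depth=4 groups=2 -> yes
String 3 '()()()': depth seq [1 0 1 0 1 0]
  -> pairs=3 depth=1 groups=3 -> no
String 4 '((()())())()()': depth seq [1 2 3 2 3 2 1 2 1 0 1 0 1 0]
  -> pairs=7 depth=3 groups=3 -> no
String 5 '(())(())()()': depth seq [1 2 1 0 1 2 1 0 1 0 1 0]
  -> pairs=6 depth=2 groups=4 -> no
String 6 '()()(()(()))': depth seq [1 0 1 0 1 2 1 2 3 2 1 0]
  -> pairs=6 depth=3 groups=3 -> no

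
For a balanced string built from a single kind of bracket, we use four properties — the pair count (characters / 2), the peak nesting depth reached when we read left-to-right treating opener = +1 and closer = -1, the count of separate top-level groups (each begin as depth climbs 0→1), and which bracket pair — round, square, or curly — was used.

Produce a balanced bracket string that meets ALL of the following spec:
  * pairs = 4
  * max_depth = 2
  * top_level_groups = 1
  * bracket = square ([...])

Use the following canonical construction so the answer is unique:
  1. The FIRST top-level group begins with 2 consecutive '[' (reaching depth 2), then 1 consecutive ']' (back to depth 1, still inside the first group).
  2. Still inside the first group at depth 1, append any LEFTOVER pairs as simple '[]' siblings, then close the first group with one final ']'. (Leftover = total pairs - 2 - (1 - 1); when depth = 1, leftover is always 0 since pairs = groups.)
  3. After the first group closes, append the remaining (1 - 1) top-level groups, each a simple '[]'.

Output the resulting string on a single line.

Answer: [[][][]]

Derivation:
Spec: pairs=4 depth=2 groups=1
Leftover pairs = 4 - 2 - (1-1) = 2
First group: deep chain of depth 2 + 2 sibling pairs
Remaining 0 groups: simple '[]' each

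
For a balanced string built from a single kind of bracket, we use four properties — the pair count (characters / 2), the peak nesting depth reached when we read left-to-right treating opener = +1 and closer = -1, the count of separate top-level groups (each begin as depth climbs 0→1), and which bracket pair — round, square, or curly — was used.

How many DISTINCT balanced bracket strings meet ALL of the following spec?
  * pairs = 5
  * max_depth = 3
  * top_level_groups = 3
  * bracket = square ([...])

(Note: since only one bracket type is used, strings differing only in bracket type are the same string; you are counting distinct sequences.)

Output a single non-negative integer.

Answer: 3

Derivation:
Spec: pairs=5 depth=3 groups=3
Count(depth <= 3) = 9
Count(depth <= 2) = 6
Count(depth == 3) = 9 - 6 = 3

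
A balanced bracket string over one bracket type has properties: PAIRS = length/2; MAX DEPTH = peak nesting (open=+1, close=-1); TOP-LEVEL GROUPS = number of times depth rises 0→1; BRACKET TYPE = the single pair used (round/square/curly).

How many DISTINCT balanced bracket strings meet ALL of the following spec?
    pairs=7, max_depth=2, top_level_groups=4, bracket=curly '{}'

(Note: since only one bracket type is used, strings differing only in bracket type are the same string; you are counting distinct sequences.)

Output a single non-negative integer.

Spec: pairs=7 depth=2 groups=4
Count(depth <= 2) = 20
Count(depth <= 1) = 0
Count(depth == 2) = 20 - 0 = 20

Answer: 20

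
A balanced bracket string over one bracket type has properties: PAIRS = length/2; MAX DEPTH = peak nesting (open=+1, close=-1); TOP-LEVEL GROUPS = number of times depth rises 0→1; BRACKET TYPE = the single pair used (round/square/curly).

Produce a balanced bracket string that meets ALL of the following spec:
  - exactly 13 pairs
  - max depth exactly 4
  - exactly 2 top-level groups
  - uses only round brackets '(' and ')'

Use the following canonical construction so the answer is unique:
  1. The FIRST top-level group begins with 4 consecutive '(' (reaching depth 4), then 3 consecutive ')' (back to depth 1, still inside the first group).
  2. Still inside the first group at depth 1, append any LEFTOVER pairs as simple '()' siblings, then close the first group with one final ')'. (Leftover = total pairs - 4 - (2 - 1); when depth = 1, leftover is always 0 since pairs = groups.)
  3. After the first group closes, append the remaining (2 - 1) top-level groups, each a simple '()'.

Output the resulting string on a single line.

Spec: pairs=13 depth=4 groups=2
Leftover pairs = 13 - 4 - (2-1) = 8
First group: deep chain of depth 4 + 8 sibling pairs
Remaining 1 groups: simple '()' each

Answer: (((()))()()()()()()()())()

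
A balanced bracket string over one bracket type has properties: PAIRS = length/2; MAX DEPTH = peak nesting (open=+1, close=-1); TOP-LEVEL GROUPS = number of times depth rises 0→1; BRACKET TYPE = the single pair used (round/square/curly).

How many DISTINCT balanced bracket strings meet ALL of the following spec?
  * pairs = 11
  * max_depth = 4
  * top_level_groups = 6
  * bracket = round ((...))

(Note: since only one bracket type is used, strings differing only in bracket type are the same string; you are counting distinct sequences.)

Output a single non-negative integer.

Answer: 378

Derivation:
Spec: pairs=11 depth=4 groups=6
Count(depth <= 4) = 1560
Count(depth <= 3) = 1182
Count(depth == 4) = 1560 - 1182 = 378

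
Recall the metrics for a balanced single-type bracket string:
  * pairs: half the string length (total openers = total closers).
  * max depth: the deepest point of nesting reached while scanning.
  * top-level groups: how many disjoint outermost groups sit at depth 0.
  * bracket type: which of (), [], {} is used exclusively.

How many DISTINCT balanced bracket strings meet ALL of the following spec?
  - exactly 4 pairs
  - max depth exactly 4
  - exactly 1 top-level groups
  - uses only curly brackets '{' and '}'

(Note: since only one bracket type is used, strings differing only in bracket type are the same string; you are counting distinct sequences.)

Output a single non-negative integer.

Answer: 1

Derivation:
Spec: pairs=4 depth=4 groups=1
Count(depth <= 4) = 5
Count(depth <= 3) = 4
Count(depth == 4) = 5 - 4 = 1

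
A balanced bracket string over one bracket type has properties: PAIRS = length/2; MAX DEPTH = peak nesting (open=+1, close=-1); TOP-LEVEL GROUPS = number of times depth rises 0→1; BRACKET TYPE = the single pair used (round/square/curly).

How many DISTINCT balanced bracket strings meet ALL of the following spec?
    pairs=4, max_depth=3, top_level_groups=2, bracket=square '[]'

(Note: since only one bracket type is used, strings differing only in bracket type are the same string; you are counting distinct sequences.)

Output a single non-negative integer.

Spec: pairs=4 depth=3 groups=2
Count(depth <= 3) = 5
Count(depth <= 2) = 3
Count(depth == 3) = 5 - 3 = 2

Answer: 2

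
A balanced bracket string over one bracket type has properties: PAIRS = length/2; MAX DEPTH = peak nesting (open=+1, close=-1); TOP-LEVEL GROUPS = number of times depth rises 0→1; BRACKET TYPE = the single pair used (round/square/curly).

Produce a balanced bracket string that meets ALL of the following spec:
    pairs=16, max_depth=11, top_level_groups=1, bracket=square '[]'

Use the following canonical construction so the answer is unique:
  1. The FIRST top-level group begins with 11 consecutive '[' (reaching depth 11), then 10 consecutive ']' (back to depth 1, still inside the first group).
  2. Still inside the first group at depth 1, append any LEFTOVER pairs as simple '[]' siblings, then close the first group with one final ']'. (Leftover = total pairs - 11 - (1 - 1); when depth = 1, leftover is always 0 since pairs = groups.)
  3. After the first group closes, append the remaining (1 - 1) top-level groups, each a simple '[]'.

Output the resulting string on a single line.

Answer: [[[[[[[[[[[]]]]]]]]]][][][][][]]

Derivation:
Spec: pairs=16 depth=11 groups=1
Leftover pairs = 16 - 11 - (1-1) = 5
First group: deep chain of depth 11 + 5 sibling pairs
Remaining 0 groups: simple '[]' each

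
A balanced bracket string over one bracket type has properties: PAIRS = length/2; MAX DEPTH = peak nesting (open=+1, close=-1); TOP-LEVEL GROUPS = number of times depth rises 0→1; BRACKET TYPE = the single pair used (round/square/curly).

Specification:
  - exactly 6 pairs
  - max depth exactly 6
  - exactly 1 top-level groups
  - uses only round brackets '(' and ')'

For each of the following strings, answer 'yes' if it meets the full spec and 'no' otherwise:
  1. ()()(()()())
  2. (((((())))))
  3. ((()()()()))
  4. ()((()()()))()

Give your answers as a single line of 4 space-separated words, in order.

String 1 '()()(()()())': depth seq [1 0 1 0 1 2 1 2 1 2 1 0]
  -> pairs=6 depth=2 groups=3 -> no
String 2 '(((((())))))': depth seq [1 2 3 4 5 6 5 4 3 2 1 0]
  -> pairs=6 depth=6 groups=1 -> yes
String 3 '((()()()()))': depth seq [1 2 3 2 3 2 3 2 3 2 1 0]
  -> pairs=6 depth=3 groups=1 -> no
String 4 '()((()()()))()': depth seq [1 0 1 2 3 2 3 2 3 2 1 0 1 0]
  -> pairs=7 depth=3 groups=3 -> no

Answer: no yes no no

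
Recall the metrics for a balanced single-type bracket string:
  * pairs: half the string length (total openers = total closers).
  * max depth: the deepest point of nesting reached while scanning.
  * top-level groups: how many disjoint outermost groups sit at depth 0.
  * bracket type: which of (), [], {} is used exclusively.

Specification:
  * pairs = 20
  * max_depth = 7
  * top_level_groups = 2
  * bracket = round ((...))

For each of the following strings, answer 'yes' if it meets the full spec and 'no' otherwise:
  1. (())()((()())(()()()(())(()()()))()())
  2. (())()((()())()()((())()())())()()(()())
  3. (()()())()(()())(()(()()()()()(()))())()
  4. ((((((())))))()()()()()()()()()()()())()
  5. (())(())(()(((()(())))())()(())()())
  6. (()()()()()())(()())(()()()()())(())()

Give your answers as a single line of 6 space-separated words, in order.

String 1 '(())()((()())(()()()(())(()()()))()())': depth seq [1 2 1 0 1 0 1 2 3 2 3 2 1 2 3 2 3 2 3 2 3 4 3 2 3 4 3 4 3 4 3 2 1 2 1 2 1 0]
  -> pairs=19 depth=4 groups=3 -> no
String 2 '(())()((()())()()((())()())())()()(()())': depth seq [1 2 1 0 1 0 1 2 3 2 3 2 1 2 1 2 1 2 3 4 3 2 3 2 3 2 1 2 1 0 1 0 1 0 1 2 1 2 1 0]
  -> pairs=20 depth=4 groups=6 -> no
String 3 '(()()())()(()())(()(()()()()()(()))())()': depth seq [1 2 1 2 1 2 1 0 1 0 1 2 1 2 1 0 1 2 1 2 3 2 3 2 3 2 3 2 3 2 3 4 3 2 1 2 1 0 1 0]
  -> pairs=20 depth=4 groups=5 -> no
String 4 '((((((())))))()()()()()()()()()()()())()': depth seq [1 2 3 4 5 6 7 6 5 4 3 2 1 2 1 2 1 2 1 2 1 2 1 2 1 2 1 2 1 2 1 2 1 2 1 2 1 0 1 0]
  -> pairs=20 depth=7 groups=2 -> yes
String 5 '(())(())(()(((()(())))())()(())()())': depth seq [1 2 1 0 1 2 1 0 1 2 1 2 3 4 5 4 5 6 5 4 3 2 3 2 1 2 1 2 3 2 1 2 1 2 1 0]
  -> pairs=18 depth=6 groups=3 -> no
String 6 '(()()()()()())(()())(()()()()())(())()': depth seq [1 2 1 2 1 2 1 2 1 2 1 2 1 0 1 2 1 2 1 0 1 2 1 2 1 2 1 2 1 2 1 0 1 2 1 0 1 0]
  -> pairs=19 depth=2 groups=5 -> no

Answer: no no no yes no no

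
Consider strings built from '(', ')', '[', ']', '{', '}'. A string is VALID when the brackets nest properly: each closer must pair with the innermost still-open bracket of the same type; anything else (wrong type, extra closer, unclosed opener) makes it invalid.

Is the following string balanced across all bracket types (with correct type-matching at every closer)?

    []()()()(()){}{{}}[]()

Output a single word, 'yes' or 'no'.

Answer: yes

Derivation:
pos 0: push '['; stack = [
pos 1: ']' matches '['; pop; stack = (empty)
pos 2: push '('; stack = (
pos 3: ')' matches '('; pop; stack = (empty)
pos 4: push '('; stack = (
pos 5: ')' matches '('; pop; stack = (empty)
pos 6: push '('; stack = (
pos 7: ')' matches '('; pop; stack = (empty)
pos 8: push '('; stack = (
pos 9: push '('; stack = ((
pos 10: ')' matches '('; pop; stack = (
pos 11: ')' matches '('; pop; stack = (empty)
pos 12: push '{'; stack = {
pos 13: '}' matches '{'; pop; stack = (empty)
pos 14: push '{'; stack = {
pos 15: push '{'; stack = {{
pos 16: '}' matches '{'; pop; stack = {
pos 17: '}' matches '{'; pop; stack = (empty)
pos 18: push '['; stack = [
pos 19: ']' matches '['; pop; stack = (empty)
pos 20: push '('; stack = (
pos 21: ')' matches '('; pop; stack = (empty)
end: stack empty → VALID
Verdict: properly nested → yes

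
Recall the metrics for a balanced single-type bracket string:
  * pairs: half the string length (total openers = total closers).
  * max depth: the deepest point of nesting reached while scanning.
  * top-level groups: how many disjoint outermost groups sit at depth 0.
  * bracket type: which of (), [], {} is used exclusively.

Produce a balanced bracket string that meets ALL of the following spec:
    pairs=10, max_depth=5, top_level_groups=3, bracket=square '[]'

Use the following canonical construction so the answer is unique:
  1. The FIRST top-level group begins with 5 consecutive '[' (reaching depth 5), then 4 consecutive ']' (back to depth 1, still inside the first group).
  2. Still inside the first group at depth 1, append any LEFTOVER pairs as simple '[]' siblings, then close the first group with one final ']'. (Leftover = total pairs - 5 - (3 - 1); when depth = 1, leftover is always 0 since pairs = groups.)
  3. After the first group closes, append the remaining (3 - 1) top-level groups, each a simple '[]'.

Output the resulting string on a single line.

Spec: pairs=10 depth=5 groups=3
Leftover pairs = 10 - 5 - (3-1) = 3
First group: deep chain of depth 5 + 3 sibling pairs
Remaining 2 groups: simple '[]' each

Answer: [[[[[]]]][][][]][][]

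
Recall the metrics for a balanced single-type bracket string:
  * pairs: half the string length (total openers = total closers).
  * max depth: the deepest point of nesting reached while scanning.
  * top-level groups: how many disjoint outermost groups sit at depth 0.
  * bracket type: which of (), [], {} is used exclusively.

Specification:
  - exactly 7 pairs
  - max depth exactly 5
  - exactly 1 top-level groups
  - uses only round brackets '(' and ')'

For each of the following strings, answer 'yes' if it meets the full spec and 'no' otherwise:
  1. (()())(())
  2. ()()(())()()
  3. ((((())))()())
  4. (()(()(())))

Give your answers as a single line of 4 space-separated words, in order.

Answer: no no yes no

Derivation:
String 1 '(()())(())': depth seq [1 2 1 2 1 0 1 2 1 0]
  -> pairs=5 depth=2 groups=2 -> no
String 2 '()()(())()()': depth seq [1 0 1 0 1 2 1 0 1 0 1 0]
  -> pairs=6 depth=2 groups=5 -> no
String 3 '((((())))()())': depth seq [1 2 3 4 5 4 3 2 1 2 1 2 1 0]
  -> pairs=7 depth=5 groups=1 -> yes
String 4 '(()(()(())))': depth seq [1 2 1 2 3 2 3 4 3 2 1 0]
  -> pairs=6 depth=4 groups=1 -> no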